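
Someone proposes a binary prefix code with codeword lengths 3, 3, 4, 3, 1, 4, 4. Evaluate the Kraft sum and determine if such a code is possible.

1.0625; no

With common denominator 2^4 = 16: Σ 2^(−ℓᵢ) = 2/16 + 2/16 + 1/16 + 2/16 + 8/16 + 1/16 + 1/16 = 17/16 = 1.0625.
Kraft's inequality requires Σ ≤ 1; here Σ = 1.0625 > 1, so no such prefix code exists.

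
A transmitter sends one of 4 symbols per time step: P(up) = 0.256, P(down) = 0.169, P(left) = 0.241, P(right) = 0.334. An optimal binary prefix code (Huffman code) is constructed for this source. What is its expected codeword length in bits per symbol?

2 bits/symbol

Repeatedly combine the two least-probable nodes; the expected code length is the sum of the merged weights.
merge 169/1000 + 241/1000 → 41/100
merge 32/125 + 167/500 → 59/100
merge 41/100 + 59/100 → 1
L = 41/100 + 59/100 + 1 = 2 bits/symbol.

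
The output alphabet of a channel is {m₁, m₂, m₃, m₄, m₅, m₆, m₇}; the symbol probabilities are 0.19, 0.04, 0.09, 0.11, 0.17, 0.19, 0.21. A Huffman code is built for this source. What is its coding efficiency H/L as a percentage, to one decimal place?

97.7%

Entropy H = −Σ p log₂ p ≈ 2.6666 bits.
Huffman merges: 1/25+9/100→13/100; 11/100+13/100→6/25; 17/100+19/100→9/25; 19/100+21/100→2/5; 6/25+9/25→3/5; 2/5+3/5→1. L = 273/100 ≈ 2.7300.
Efficiency = H/L = 2.6666/2.7300 = 97.7%.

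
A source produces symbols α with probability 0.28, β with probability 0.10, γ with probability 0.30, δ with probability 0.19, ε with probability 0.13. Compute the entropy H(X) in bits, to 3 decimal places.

H = −Σ pᵢ log₂ pᵢ.
−0.28·log₂(0.28) = 0.5142
−0.10·log₂(0.10) = 0.3322
−0.30·log₂(0.30) = 0.5211
−0.19·log₂(0.19) = 0.4552
−0.13·log₂(0.13) = 0.3826
Sum ≈ 2.2054 → 2.205 bits.

2.205 bits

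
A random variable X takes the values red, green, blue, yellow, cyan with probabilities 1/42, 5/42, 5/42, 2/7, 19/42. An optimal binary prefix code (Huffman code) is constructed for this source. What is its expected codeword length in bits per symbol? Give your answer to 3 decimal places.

1.952 bits/symbol

Repeatedly combine the two least-probable nodes; the expected code length is the sum of the merged weights.
merge 1/42 + 5/42 → 1/7
merge 5/42 + 1/7 → 11/42
merge 11/42 + 2/7 → 23/42
merge 19/42 + 23/42 → 1
L = 1/7 + 11/42 + 23/42 + 1 = 41/21 ≈ 1.952 bits/symbol.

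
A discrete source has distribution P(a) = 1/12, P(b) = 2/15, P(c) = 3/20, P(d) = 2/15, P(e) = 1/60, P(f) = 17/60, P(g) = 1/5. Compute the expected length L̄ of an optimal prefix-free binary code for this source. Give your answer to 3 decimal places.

2.617 bits/symbol

Repeatedly combine the two least-probable nodes; the expected code length is the sum of the merged weights.
merge 1/60 + 1/12 → 1/10
merge 1/10 + 2/15 → 7/30
merge 2/15 + 3/20 → 17/60
merge 1/5 + 7/30 → 13/30
merge 17/60 + 17/60 → 17/30
merge 13/30 + 17/30 → 1
L = 1/10 + 7/30 + 17/60 + 13/30 + 17/30 + 1 = 157/60 ≈ 2.617 bits/symbol.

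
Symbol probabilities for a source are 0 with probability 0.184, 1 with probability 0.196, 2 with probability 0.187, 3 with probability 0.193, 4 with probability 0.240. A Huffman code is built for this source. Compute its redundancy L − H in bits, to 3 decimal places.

0.056 bits

Entropy H = −Σ p log₂ p ≈ 2.3147 bits.
Huffman merges: 23/125+187/1000→371/1000; 193/1000+49/250→389/1000; 6/25+371/1000→611/1000; 389/1000+611/1000→1. L = 2371/1000 ≈ 2.3710.
L − H = 2.3710 − 2.3147 = 0.056 bits.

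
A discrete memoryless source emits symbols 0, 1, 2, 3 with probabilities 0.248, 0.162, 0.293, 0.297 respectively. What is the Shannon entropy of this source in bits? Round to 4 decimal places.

1.9634 bits

H = −Σ pᵢ log₂ pᵢ.
−0.248·log₂(0.248) = 0.4989
−0.162·log₂(0.162) = 0.4254
−0.293·log₂(0.293) = 0.5189
−0.297·log₂(0.297) = 0.5202
Sum ≈ 1.9634 → 1.9634 bits.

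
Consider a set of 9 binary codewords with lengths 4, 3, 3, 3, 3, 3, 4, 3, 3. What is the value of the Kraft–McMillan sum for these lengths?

With common denominator 2^4 = 16: Σ 2^(−ℓᵢ) = 1/16 + 2/16 + 2/16 + 2/16 + 2/16 + 2/16 + 1/16 + 2/16 + 2/16 = 16/16 = 1.

1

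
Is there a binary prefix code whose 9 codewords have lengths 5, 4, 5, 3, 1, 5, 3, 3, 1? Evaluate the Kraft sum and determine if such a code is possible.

1.53125; no

With common denominator 2^5 = 32: Σ 2^(−ℓᵢ) = 1/32 + 2/32 + 1/32 + 4/32 + 16/32 + 1/32 + 4/32 + 4/32 + 16/32 = 49/32 = 1.53125.
Kraft's inequality requires Σ ≤ 1; here Σ = 1.53125 > 1, so no such prefix code exists.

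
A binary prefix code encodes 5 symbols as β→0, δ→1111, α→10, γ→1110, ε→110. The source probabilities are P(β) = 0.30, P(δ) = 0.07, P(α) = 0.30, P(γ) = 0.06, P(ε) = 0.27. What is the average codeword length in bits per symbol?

2.23 bits/symbol

L̄ = Σ pᵢ·ℓᵢ = 0.30·1 + 0.07·4 + 0.30·2 + 0.06·4 + 0.27·3 = 2.23 bits/symbol.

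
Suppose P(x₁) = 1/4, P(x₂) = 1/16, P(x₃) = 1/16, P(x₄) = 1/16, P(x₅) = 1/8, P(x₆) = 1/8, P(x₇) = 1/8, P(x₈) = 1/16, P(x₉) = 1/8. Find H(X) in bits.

3 bits

Each probability is a power of 1/2, so log₂(1/p) is an integer.
H = Σ p·log₂(1/p) = 1/4·2 + 1/16·4 + 1/16·4 + 1/16·4 + 1/8·3 + 1/8·3 + 1/8·3 + 1/16·4 + 1/8·3 = 3 bits.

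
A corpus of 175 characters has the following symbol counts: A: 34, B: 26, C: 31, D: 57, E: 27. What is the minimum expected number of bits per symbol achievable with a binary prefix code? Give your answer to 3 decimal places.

2.303 bits/symbol

Probabilities are the counts divided by 175.
Repeatedly combine the two least-probable nodes; the expected code length is the sum of the merged weights.
merge 26/175 + 27/175 → 53/175
merge 31/175 + 34/175 → 13/35
merge 53/175 + 57/175 → 22/35
merge 13/35 + 22/35 → 1
L = 53/175 + 13/35 + 22/35 + 1 = 403/175 ≈ 2.303 bits/symbol.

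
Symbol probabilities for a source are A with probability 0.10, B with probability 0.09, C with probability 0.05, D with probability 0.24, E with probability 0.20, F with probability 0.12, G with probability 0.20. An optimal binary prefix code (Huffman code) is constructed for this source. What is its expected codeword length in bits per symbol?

Repeatedly combine the two least-probable nodes; the expected code length is the sum of the merged weights.
merge 1/20 + 9/100 → 7/50
merge 1/10 + 3/25 → 11/50
merge 7/50 + 1/5 → 17/50
merge 1/5 + 11/50 → 21/50
merge 6/25 + 17/50 → 29/50
merge 21/50 + 29/50 → 1
L = 7/50 + 11/50 + 17/50 + 21/50 + 29/50 + 1 = 27/10 = 2.7 bits/symbol.

2.7 bits/symbol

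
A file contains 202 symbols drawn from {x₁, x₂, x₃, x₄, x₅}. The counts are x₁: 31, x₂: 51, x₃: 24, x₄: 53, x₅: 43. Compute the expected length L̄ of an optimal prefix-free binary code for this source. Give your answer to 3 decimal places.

Probabilities are the counts divided by 202.
Repeatedly combine the two least-probable nodes; the expected code length is the sum of the merged weights.
merge 12/101 + 31/202 → 55/202
merge 43/202 + 51/202 → 47/101
merge 53/202 + 55/202 → 54/101
merge 47/101 + 54/101 → 1
L = 55/202 + 47/101 + 54/101 + 1 = 459/202 ≈ 2.272 bits/symbol.

2.272 bits/symbol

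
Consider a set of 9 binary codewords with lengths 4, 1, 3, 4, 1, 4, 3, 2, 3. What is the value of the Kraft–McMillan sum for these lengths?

With common denominator 2^4 = 16: Σ 2^(−ℓᵢ) = 1/16 + 8/16 + 2/16 + 1/16 + 8/16 + 1/16 + 2/16 + 4/16 + 2/16 = 29/16 = 1.8125.

1.8125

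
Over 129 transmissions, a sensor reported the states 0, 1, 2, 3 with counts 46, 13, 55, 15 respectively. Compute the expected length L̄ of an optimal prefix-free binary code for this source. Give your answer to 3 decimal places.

Probabilities are the counts divided by 129.
Repeatedly combine the two least-probable nodes; the expected code length is the sum of the merged weights.
merge 13/129 + 5/43 → 28/129
merge 28/129 + 46/129 → 74/129
merge 55/129 + 74/129 → 1
L = 28/129 + 74/129 + 1 = 77/43 ≈ 1.791 bits/symbol.

1.791 bits/symbol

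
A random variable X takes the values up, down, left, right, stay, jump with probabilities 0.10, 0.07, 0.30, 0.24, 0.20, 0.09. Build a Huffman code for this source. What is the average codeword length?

Repeatedly combine the two least-probable nodes; the expected code length is the sum of the merged weights.
merge 7/100 + 9/100 → 4/25
merge 1/10 + 4/25 → 13/50
merge 1/5 + 6/25 → 11/25
merge 13/50 + 3/10 → 14/25
merge 11/25 + 14/25 → 1
L = 4/25 + 13/50 + 11/25 + 14/25 + 1 = 121/50 = 2.42 bits/symbol.

2.42 bits/symbol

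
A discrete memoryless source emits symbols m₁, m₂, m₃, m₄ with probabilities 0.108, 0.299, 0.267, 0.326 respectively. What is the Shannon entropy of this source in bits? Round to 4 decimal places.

H = −Σ pᵢ log₂ pᵢ.
−0.108·log₂(0.108) = 0.3468
−0.299·log₂(0.299) = 0.5208
−0.267·log₂(0.267) = 0.5087
−0.326·log₂(0.326) = 0.5272
Sum ≈ 1.9034 → 1.9034 bits.

1.9034 bits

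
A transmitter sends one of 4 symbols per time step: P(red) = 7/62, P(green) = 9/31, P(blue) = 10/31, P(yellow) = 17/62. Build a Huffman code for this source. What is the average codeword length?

2 bits/symbol

Repeatedly combine the two least-probable nodes; the expected code length is the sum of the merged weights.
merge 7/62 + 17/62 → 12/31
merge 9/31 + 10/31 → 19/31
merge 12/31 + 19/31 → 1
L = 12/31 + 19/31 + 1 = 2 bits/symbol.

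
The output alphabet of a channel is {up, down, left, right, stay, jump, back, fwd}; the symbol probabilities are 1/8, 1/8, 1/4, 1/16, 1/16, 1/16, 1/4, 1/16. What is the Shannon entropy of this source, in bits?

Each probability is a power of 1/2, so log₂(1/p) is an integer.
H = Σ p·log₂(1/p) = 1/8·3 + 1/8·3 + 1/4·2 + 1/16·4 + 1/16·4 + 1/16·4 + 1/4·2 + 1/16·4 = 2.75 bits.

2.75 bits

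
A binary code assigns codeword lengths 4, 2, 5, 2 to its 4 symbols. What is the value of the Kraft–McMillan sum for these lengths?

With common denominator 2^5 = 32: Σ 2^(−ℓᵢ) = 2/32 + 8/32 + 1/32 + 8/32 = 19/32 = 0.59375.

0.59375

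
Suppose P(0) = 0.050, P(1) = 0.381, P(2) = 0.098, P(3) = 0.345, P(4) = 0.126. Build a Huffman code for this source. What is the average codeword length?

2.041 bits/symbol

Repeatedly combine the two least-probable nodes; the expected code length is the sum of the merged weights.
merge 1/20 + 49/500 → 37/250
merge 63/500 + 37/250 → 137/500
merge 137/500 + 69/200 → 619/1000
merge 381/1000 + 619/1000 → 1
L = 37/250 + 137/500 + 619/1000 + 1 = 2041/1000 = 2.041 bits/symbol.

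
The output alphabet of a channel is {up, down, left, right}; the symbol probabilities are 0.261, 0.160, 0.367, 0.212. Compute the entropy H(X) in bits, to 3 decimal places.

1.934 bits

H = −Σ pᵢ log₂ pᵢ.
−0.261·log₂(0.261) = 0.5058
−0.160·log₂(0.160) = 0.4230
−0.367·log₂(0.367) = 0.5307
−0.212·log₂(0.212) = 0.4744
Sum ≈ 1.9340 → 1.934 bits.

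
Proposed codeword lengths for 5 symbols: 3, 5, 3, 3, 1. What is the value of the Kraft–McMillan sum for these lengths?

0.90625

With common denominator 2^5 = 32: Σ 2^(−ℓᵢ) = 4/32 + 1/32 + 4/32 + 4/32 + 16/32 = 29/32 = 0.90625.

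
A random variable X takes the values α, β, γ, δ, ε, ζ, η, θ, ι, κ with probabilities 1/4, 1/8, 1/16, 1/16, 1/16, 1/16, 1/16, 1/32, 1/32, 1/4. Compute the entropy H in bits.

Each probability is a power of 1/2, so log₂(1/p) is an integer.
H = Σ p·log₂(1/p) = 1/4·2 + 1/8·3 + 1/16·4 + 1/16·4 + 1/16·4 + 1/16·4 + 1/16·4 + 1/32·5 + 1/32·5 + 1/4·2 = 2.9375 bits.

2.9375 bits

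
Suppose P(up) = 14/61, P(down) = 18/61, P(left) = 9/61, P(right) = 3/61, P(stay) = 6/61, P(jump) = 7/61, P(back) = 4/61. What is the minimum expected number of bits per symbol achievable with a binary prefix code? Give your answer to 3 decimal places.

2.590 bits/symbol

Repeatedly combine the two least-probable nodes; the expected code length is the sum of the merged weights.
merge 3/61 + 4/61 → 7/61
merge 6/61 + 7/61 → 13/61
merge 7/61 + 9/61 → 16/61
merge 13/61 + 14/61 → 27/61
merge 16/61 + 18/61 → 34/61
merge 27/61 + 34/61 → 1
L = 7/61 + 13/61 + 16/61 + 27/61 + 34/61 + 1 = 158/61 ≈ 2.590 bits/symbol.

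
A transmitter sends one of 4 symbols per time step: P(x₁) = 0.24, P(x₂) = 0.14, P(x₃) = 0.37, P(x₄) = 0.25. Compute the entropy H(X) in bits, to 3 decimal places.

1.922 bits

H = −Σ pᵢ log₂ pᵢ.
−0.24·log₂(0.24) = 0.4941
−0.14·log₂(0.14) = 0.3971
−0.37·log₂(0.37) = 0.5307
−0.25·log₂(0.25) = 0.5000
Sum ≈ 1.9220 → 1.922 bits.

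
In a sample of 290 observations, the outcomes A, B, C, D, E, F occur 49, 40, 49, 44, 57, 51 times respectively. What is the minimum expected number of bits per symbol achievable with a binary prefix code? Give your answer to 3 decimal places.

2.628 bits/symbol

Probabilities are the counts divided by 290.
Repeatedly combine the two least-probable nodes; the expected code length is the sum of the merged weights.
merge 4/29 + 22/145 → 42/145
merge 49/290 + 49/290 → 49/145
merge 51/290 + 57/290 → 54/145
merge 42/145 + 49/145 → 91/145
merge 54/145 + 91/145 → 1
L = 42/145 + 49/145 + 54/145 + 91/145 + 1 = 381/145 ≈ 2.628 bits/symbol.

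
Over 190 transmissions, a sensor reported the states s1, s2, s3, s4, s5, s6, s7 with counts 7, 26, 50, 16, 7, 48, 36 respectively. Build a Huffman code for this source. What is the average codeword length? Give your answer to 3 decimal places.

2.526 bits/symbol

Probabilities are the counts divided by 190.
Repeatedly combine the two least-probable nodes; the expected code length is the sum of the merged weights.
merge 7/190 + 7/190 → 7/95
merge 7/95 + 8/95 → 3/19
merge 13/95 + 3/19 → 28/95
merge 18/95 + 24/95 → 42/95
merge 5/19 + 28/95 → 53/95
merge 42/95 + 53/95 → 1
L = 7/95 + 3/19 + 28/95 + 42/95 + 53/95 + 1 = 48/19 ≈ 2.526 bits/symbol.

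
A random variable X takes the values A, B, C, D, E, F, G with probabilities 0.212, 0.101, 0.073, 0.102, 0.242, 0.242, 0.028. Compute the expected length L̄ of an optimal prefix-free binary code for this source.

2.607 bits/symbol

Repeatedly combine the two least-probable nodes; the expected code length is the sum of the merged weights.
merge 7/250 + 73/1000 → 101/1000
merge 101/1000 + 101/1000 → 101/500
merge 51/500 + 101/500 → 38/125
merge 53/250 + 121/500 → 227/500
merge 121/500 + 38/125 → 273/500
merge 227/500 + 273/500 → 1
L = 101/1000 + 101/500 + 38/125 + 227/500 + 273/500 + 1 = 2607/1000 = 2.607 bits/symbol.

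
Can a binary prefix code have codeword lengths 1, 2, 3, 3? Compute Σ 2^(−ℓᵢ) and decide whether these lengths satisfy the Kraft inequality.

1; yes

With common denominator 2^3 = 8: Σ 2^(−ℓᵢ) = 4/8 + 2/8 + 1/8 + 1/8 = 8/8 = 1.
Kraft's inequality requires Σ ≤ 1; here Σ = 1 ≤ 1, so such a prefix code exists.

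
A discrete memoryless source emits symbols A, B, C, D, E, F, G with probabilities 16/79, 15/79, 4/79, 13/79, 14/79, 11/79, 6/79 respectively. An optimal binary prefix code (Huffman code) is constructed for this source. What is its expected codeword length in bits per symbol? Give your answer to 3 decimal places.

2.734 bits/symbol

Repeatedly combine the two least-probable nodes; the expected code length is the sum of the merged weights.
merge 4/79 + 6/79 → 10/79
merge 10/79 + 11/79 → 21/79
merge 13/79 + 14/79 → 27/79
merge 15/79 + 16/79 → 31/79
merge 21/79 + 27/79 → 48/79
merge 31/79 + 48/79 → 1
L = 10/79 + 21/79 + 27/79 + 31/79 + 48/79 + 1 = 216/79 ≈ 2.734 bits/symbol.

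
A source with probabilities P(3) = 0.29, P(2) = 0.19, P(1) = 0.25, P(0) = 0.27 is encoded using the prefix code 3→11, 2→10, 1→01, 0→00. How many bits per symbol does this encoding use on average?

2 bits/symbol

L̄ = Σ pᵢ·ℓᵢ = 0.29·2 + 0.19·2 + 0.25·2 + 0.27·2 = 2 bits/symbol.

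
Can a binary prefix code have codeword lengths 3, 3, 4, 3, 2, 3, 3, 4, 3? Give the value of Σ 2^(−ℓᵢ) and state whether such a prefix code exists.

1.125; no

With common denominator 2^4 = 16: Σ 2^(−ℓᵢ) = 2/16 + 2/16 + 1/16 + 2/16 + 4/16 + 2/16 + 2/16 + 1/16 + 2/16 = 18/16 = 1.125.
Kraft's inequality requires Σ ≤ 1; here Σ = 1.125 > 1, so no such prefix code exists.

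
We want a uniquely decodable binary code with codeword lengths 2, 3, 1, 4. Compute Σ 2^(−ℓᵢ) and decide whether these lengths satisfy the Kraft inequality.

With common denominator 2^4 = 16: Σ 2^(−ℓᵢ) = 4/16 + 2/16 + 8/16 + 1/16 = 15/16 = 0.9375.
Kraft's inequality requires Σ ≤ 1; here Σ = 0.9375 ≤ 1, so such a prefix code exists.

0.9375; yes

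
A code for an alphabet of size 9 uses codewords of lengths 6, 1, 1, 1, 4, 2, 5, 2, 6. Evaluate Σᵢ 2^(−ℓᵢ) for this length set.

2.125

With common denominator 2^6 = 64: Σ 2^(−ℓᵢ) = 1/64 + 32/64 + 32/64 + 32/64 + 4/64 + 16/64 + 2/64 + 16/64 + 1/64 = 136/64 = 2.125.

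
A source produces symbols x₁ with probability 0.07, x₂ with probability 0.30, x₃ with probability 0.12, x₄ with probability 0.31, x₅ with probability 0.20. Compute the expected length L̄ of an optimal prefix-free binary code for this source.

Repeatedly combine the two least-probable nodes; the expected code length is the sum of the merged weights.
merge 7/100 + 3/25 → 19/100
merge 19/100 + 1/5 → 39/100
merge 3/10 + 31/100 → 61/100
merge 39/100 + 61/100 → 1
L = 19/100 + 39/100 + 61/100 + 1 = 219/100 = 2.19 bits/symbol.

2.19 bits/symbol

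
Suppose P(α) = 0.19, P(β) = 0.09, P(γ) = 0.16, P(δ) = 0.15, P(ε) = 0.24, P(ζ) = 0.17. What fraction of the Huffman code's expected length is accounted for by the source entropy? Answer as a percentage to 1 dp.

98.4%

Entropy H = −Σ p log₂ p ≈ 2.5302 bits.
Huffman merges: 9/100+3/20→6/25; 4/25+17/100→33/100; 19/100+6/25→43/100; 6/25+33/100→57/100; 43/100+57/100→1. L = 257/100 ≈ 2.5700.
Efficiency = H/L = 2.5302/2.5700 = 98.4%.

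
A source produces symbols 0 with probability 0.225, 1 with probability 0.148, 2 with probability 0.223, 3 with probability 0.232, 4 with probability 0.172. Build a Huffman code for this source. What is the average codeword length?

Repeatedly combine the two least-probable nodes; the expected code length is the sum of the merged weights.
merge 37/250 + 43/250 → 8/25
merge 223/1000 + 9/40 → 56/125
merge 29/125 + 8/25 → 69/125
merge 56/125 + 69/125 → 1
L = 8/25 + 56/125 + 69/125 + 1 = 58/25 = 2.32 bits/symbol.

2.32 bits/symbol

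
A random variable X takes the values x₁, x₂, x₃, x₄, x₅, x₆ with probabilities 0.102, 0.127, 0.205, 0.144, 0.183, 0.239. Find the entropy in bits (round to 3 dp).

H = −Σ pᵢ log₂ pᵢ.
−0.102·log₂(0.102) = 0.3359
−0.127·log₂(0.127) = 0.3781
−0.205·log₂(0.205) = 0.4687
−0.144·log₂(0.144) = 0.4026
−0.183·log₂(0.183) = 0.4484
−0.239·log₂(0.239) = 0.4935
Sum ≈ 2.5272 → 2.527 bits.

2.527 bits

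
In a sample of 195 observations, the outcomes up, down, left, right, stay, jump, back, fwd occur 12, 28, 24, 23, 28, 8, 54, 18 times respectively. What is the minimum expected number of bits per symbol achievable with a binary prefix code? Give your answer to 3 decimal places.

Probabilities are the counts divided by 195.
Repeatedly combine the two least-probable nodes; the expected code length is the sum of the merged weights.
merge 8/195 + 4/65 → 4/39
merge 6/65 + 4/39 → 38/195
merge 23/195 + 8/65 → 47/195
merge 28/195 + 28/195 → 56/195
merge 38/195 + 47/195 → 17/39
merge 18/65 + 56/195 → 22/39
merge 17/39 + 22/39 → 1
L = 4/39 + 38/195 + 47/195 + 56/195 + 17/39 + 22/39 + 1 = 551/195 ≈ 2.826 bits/symbol.

2.826 bits/symbol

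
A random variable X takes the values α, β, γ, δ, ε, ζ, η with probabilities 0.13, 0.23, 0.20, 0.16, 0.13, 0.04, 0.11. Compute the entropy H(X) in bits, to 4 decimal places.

H = −Σ pᵢ log₂ pᵢ.
−0.13·log₂(0.13) = 0.3826
−0.23·log₂(0.23) = 0.4877
−0.20·log₂(0.20) = 0.4644
−0.16·log₂(0.16) = 0.4230
−0.13·log₂(0.13) = 0.3826
−0.04·log₂(0.04) = 0.1858
−0.11·log₂(0.11) = 0.3503
Sum ≈ 2.6764 → 2.6764 bits.

2.6764 bits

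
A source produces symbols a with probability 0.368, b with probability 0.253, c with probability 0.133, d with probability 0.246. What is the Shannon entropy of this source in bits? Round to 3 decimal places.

1.917 bits

H = −Σ pᵢ log₂ pᵢ.
−0.368·log₂(0.368) = 0.5307
−0.253·log₂(0.253) = 0.5016
−0.133·log₂(0.133) = 0.3871
−0.246·log₂(0.246) = 0.4977
Sum ≈ 1.9172 → 1.917 bits.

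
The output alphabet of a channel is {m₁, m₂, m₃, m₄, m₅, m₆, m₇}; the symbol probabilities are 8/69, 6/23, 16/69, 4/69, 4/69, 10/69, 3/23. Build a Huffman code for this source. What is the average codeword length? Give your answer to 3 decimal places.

2.623 bits/symbol

Repeatedly combine the two least-probable nodes; the expected code length is the sum of the merged weights.
merge 4/69 + 4/69 → 8/69
merge 8/69 + 8/69 → 16/69
merge 3/23 + 10/69 → 19/69
merge 16/69 + 16/69 → 32/69
merge 6/23 + 19/69 → 37/69
merge 32/69 + 37/69 → 1
L = 8/69 + 16/69 + 19/69 + 32/69 + 37/69 + 1 = 181/69 ≈ 2.623 bits/symbol.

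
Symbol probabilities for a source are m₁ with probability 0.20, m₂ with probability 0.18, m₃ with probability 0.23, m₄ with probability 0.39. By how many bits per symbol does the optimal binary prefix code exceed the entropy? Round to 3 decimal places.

0.063 bits

Entropy H = −Σ p log₂ p ≈ 1.9272 bits.
Huffman merges: 9/50+1/5→19/50; 23/100+19/50→61/100; 39/100+61/100→1. L = 199/100 ≈ 1.9900.
L − H = 1.9900 − 1.9272 = 0.063 bits.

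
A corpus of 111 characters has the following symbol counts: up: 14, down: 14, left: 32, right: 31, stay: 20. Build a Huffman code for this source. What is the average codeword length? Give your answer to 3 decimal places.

Probabilities are the counts divided by 111.
Repeatedly combine the two least-probable nodes; the expected code length is the sum of the merged weights.
merge 14/111 + 14/111 → 28/111
merge 20/111 + 28/111 → 16/37
merge 31/111 + 32/111 → 21/37
merge 16/37 + 21/37 → 1
L = 28/111 + 16/37 + 21/37 + 1 = 250/111 ≈ 2.252 bits/symbol.

2.252 bits/symbol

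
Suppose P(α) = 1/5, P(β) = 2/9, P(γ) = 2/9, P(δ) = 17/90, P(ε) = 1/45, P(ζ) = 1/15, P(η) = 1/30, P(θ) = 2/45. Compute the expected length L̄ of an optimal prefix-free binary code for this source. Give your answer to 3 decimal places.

2.678 bits/symbol

Repeatedly combine the two least-probable nodes; the expected code length is the sum of the merged weights.
merge 1/45 + 1/30 → 1/18
merge 2/45 + 1/18 → 1/10
merge 1/15 + 1/10 → 1/6
merge 1/6 + 17/90 → 16/45
merge 1/5 + 2/9 → 19/45
merge 2/9 + 16/45 → 26/45
merge 19/45 + 26/45 → 1
L = 1/18 + 1/10 + 1/6 + 16/45 + 19/45 + 26/45 + 1 = 241/90 ≈ 2.678 bits/symbol.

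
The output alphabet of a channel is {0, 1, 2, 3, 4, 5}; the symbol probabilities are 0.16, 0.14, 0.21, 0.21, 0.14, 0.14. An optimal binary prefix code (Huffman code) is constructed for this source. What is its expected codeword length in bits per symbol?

Repeatedly combine the two least-probable nodes; the expected code length is the sum of the merged weights.
merge 7/50 + 7/50 → 7/25
merge 7/50 + 4/25 → 3/10
merge 21/100 + 21/100 → 21/50
merge 7/25 + 3/10 → 29/50
merge 21/50 + 29/50 → 1
L = 7/25 + 3/10 + 21/50 + 29/50 + 1 = 129/50 = 2.58 bits/symbol.

2.58 bits/symbol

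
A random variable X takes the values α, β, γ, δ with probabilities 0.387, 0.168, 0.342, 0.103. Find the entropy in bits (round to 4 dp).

H = −Σ pᵢ log₂ pᵢ.
−0.387·log₂(0.387) = 0.5300
−0.168·log₂(0.168) = 0.4323
−0.342·log₂(0.342) = 0.5294
−0.103·log₂(0.103) = 0.3378
Sum ≈ 1.8295 → 1.8295 bits.

1.8295 bits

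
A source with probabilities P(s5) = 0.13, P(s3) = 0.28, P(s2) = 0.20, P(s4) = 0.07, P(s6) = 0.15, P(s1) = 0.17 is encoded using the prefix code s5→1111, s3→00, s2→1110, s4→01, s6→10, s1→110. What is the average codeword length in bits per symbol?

2.83 bits/symbol

L̄ = Σ pᵢ·ℓᵢ = 0.13·4 + 0.28·2 + 0.20·4 + 0.07·2 + 0.15·2 + 0.17·3 = 2.83 bits/symbol.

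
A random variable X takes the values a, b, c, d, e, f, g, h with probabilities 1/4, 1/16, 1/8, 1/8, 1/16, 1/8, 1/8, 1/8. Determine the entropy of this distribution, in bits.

Each probability is a power of 1/2, so log₂(1/p) is an integer.
H = Σ p·log₂(1/p) = 1/4·2 + 1/16·4 + 1/8·3 + 1/8·3 + 1/16·4 + 1/8·3 + 1/8·3 + 1/8·3 = 2.875 bits.

2.875 bits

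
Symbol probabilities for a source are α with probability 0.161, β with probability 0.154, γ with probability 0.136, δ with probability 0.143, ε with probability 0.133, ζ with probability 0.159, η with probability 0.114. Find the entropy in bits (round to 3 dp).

2.799 bits

H = −Σ pᵢ log₂ pᵢ.
−0.161·log₂(0.161) = 0.4242
−0.154·log₂(0.154) = 0.4156
−0.136·log₂(0.136) = 0.3915
−0.143·log₂(0.143) = 0.4012
−0.133·log₂(0.133) = 0.3871
−0.159·log₂(0.159) = 0.4218
−0.114·log₂(0.114) = 0.3571
Sum ≈ 2.7986 → 2.799 bits.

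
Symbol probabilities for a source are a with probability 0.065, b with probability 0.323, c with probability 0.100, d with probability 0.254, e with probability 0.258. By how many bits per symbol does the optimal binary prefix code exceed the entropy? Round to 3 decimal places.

0.043 bits

Entropy H = −Σ p log₂ p ≈ 2.1216 bits.
Huffman merges: 13/200+1/10→33/200; 33/200+127/500→419/1000; 129/500+323/1000→581/1000; 419/1000+581/1000→1. L = 433/200 ≈ 2.1650.
L − H = 2.1650 − 2.1216 = 0.043 bits.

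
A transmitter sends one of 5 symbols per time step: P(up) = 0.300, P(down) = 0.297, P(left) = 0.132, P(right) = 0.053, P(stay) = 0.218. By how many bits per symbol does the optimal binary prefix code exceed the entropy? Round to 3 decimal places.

0.054 bits

Entropy H = −Σ p log₂ p ≈ 2.1306 bits.
Huffman merges: 53/1000+33/250→37/200; 37/200+109/500→403/1000; 297/1000+3/10→597/1000; 403/1000+597/1000→1. L = 437/200 ≈ 2.1850.
L − H = 2.1850 − 2.1306 = 0.054 bits.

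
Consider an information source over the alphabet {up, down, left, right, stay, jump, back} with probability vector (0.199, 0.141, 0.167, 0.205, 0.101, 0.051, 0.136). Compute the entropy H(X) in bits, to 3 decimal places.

H = −Σ pᵢ log₂ pᵢ.
−0.199·log₂(0.199) = 0.4635
−0.141·log₂(0.141) = 0.3985
−0.167·log₂(0.167) = 0.4312
−0.205·log₂(0.205) = 0.4687
−0.101·log₂(0.101) = 0.3341
−0.051·log₂(0.051) = 0.2190
−0.136·log₂(0.136) = 0.3915
Sum ≈ 2.7064 → 2.706 bits.

2.706 bits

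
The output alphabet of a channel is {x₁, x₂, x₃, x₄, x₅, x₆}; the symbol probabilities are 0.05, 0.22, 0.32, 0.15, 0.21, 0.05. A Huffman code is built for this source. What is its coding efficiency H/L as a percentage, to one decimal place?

98.8%

Entropy H = −Σ p log₂ p ≈ 2.3222 bits.
Huffman merges: 1/20+1/20→1/10; 1/10+3/20→1/4; 21/100+11/50→43/100; 1/4+8/25→57/100; 43/100+57/100→1. L = 47/20 ≈ 2.3500.
Efficiency = H/L = 2.3222/2.3500 = 98.8%.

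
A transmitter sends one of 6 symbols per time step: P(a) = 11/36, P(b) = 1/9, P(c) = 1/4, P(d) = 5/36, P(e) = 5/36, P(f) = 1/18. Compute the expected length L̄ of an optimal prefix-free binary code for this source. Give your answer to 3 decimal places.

2.444 bits/symbol

Repeatedly combine the two least-probable nodes; the expected code length is the sum of the merged weights.
merge 1/18 + 1/9 → 1/6
merge 5/36 + 5/36 → 5/18
merge 1/6 + 1/4 → 5/12
merge 5/18 + 11/36 → 7/12
merge 5/12 + 7/12 → 1
L = 1/6 + 5/18 + 5/12 + 7/12 + 1 = 22/9 ≈ 2.444 bits/symbol.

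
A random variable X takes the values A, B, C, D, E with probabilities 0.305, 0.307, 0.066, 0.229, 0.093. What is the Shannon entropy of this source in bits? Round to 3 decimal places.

H = −Σ pᵢ log₂ pᵢ.
−0.305·log₂(0.305) = 0.5225
−0.307·log₂(0.307) = 0.5230
−0.066·log₂(0.066) = 0.2588
−0.229·log₂(0.229) = 0.4870
−0.093·log₂(0.093) = 0.3187
Sum ≈ 2.1100 → 2.110 bits.

2.110 bits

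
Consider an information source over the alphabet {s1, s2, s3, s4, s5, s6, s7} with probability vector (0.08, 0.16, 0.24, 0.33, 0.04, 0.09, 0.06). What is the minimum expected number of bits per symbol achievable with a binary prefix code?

2.53 bits/symbol

Repeatedly combine the two least-probable nodes; the expected code length is the sum of the merged weights.
merge 1/25 + 3/50 → 1/10
merge 2/25 + 9/100 → 17/100
merge 1/10 + 4/25 → 13/50
merge 17/100 + 6/25 → 41/100
merge 13/50 + 33/100 → 59/100
merge 41/100 + 59/100 → 1
L = 1/10 + 17/100 + 13/50 + 41/100 + 59/100 + 1 = 253/100 = 2.53 bits/symbol.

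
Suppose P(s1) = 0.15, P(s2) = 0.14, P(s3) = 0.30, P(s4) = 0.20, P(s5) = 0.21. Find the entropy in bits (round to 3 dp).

2.266 bits

H = −Σ pᵢ log₂ pᵢ.
−0.15·log₂(0.15) = 0.4105
−0.14·log₂(0.14) = 0.3971
−0.30·log₂(0.30) = 0.5211
−0.20·log₂(0.20) = 0.4644
−0.21·log₂(0.21) = 0.4728
Sum ≈ 2.2660 → 2.266 bits.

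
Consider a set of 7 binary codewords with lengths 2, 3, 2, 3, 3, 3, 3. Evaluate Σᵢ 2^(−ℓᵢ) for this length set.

1.125

With common denominator 2^3 = 8: Σ 2^(−ℓᵢ) = 2/8 + 1/8 + 2/8 + 1/8 + 1/8 + 1/8 + 1/8 = 9/8 = 1.125.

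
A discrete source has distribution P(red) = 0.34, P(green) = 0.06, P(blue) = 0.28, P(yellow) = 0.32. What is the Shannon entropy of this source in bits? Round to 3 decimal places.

1.813 bits

H = −Σ pᵢ log₂ pᵢ.
−0.34·log₂(0.34) = 0.5292
−0.06·log₂(0.06) = 0.2435
−0.28·log₂(0.28) = 0.5142
−0.32·log₂(0.32) = 0.5260
Sum ≈ 1.8130 → 1.813 bits.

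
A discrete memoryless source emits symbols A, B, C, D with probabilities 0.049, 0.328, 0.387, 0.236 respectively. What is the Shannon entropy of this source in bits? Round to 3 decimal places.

1.762 bits

H = −Σ pᵢ log₂ pᵢ.
−0.049·log₂(0.049) = 0.2132
−0.328·log₂(0.328) = 0.5275
−0.387·log₂(0.387) = 0.5300
−0.236·log₂(0.236) = 0.4916
Sum ≈ 1.7624 → 1.762 bits.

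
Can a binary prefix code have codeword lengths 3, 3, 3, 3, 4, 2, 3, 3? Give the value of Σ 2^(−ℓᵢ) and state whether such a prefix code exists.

1.0625; no

With common denominator 2^4 = 16: Σ 2^(−ℓᵢ) = 2/16 + 2/16 + 2/16 + 2/16 + 1/16 + 4/16 + 2/16 + 2/16 = 17/16 = 1.0625.
Kraft's inequality requires Σ ≤ 1; here Σ = 1.0625 > 1, so no such prefix code exists.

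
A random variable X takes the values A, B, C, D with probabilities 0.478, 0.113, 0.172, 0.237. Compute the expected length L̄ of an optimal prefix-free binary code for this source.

Repeatedly combine the two least-probable nodes; the expected code length is the sum of the merged weights.
merge 113/1000 + 43/250 → 57/200
merge 237/1000 + 57/200 → 261/500
merge 239/500 + 261/500 → 1
L = 57/200 + 261/500 + 1 = 1807/1000 = 1.807 bits/symbol.

1.807 bits/symbol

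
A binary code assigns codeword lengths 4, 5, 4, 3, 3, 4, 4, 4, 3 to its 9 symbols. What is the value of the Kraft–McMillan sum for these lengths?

0.71875

With common denominator 2^5 = 32: Σ 2^(−ℓᵢ) = 2/32 + 1/32 + 2/32 + 4/32 + 4/32 + 2/32 + 2/32 + 2/32 + 4/32 = 23/32 = 0.71875.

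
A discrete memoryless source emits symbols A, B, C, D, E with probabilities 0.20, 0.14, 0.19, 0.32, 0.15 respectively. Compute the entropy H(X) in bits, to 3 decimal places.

2.253 bits

H = −Σ pᵢ log₂ pᵢ.
−0.20·log₂(0.20) = 0.4644
−0.14·log₂(0.14) = 0.3971
−0.19·log₂(0.19) = 0.4552
−0.32·log₂(0.32) = 0.5260
−0.15·log₂(0.15) = 0.4105
Sum ≈ 2.2533 → 2.253 bits.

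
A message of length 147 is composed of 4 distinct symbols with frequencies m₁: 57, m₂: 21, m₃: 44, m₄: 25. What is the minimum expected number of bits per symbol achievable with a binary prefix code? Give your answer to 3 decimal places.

1.925 bits/symbol

Probabilities are the counts divided by 147.
Repeatedly combine the two least-probable nodes; the expected code length is the sum of the merged weights.
merge 1/7 + 25/147 → 46/147
merge 44/147 + 46/147 → 30/49
merge 19/49 + 30/49 → 1
L = 46/147 + 30/49 + 1 = 283/147 ≈ 1.925 bits/symbol.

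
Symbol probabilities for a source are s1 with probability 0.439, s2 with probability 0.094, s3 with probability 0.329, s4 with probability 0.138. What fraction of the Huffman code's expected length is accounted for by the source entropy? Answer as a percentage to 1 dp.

Entropy H = −Σ p log₂ p ≈ 1.7640 bits.
Huffman merges: 47/500+69/500→29/125; 29/125+329/1000→561/1000; 439/1000+561/1000→1. L = 1793/1000 ≈ 1.7930.
Efficiency = H/L = 1.7640/1.7930 = 98.4%.

98.4%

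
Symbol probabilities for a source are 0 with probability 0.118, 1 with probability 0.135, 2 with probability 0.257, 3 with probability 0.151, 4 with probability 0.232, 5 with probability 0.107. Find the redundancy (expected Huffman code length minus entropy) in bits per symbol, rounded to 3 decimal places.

0.008 bits

Entropy H = −Σ p log₂ p ≈ 2.5034 bits.
Huffman merges: 107/1000+59/500→9/40; 27/200+151/1000→143/500; 9/40+29/125→457/1000; 257/1000+143/500→543/1000; 457/1000+543/1000→1. L = 2511/1000 ≈ 2.5110.
L − H = 2.5110 − 2.5034 = 0.008 bits.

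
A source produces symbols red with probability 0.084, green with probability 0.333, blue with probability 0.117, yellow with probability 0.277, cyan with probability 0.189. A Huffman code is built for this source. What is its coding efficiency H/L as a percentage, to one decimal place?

98.0%

Entropy H = −Σ p log₂ p ≈ 2.1579 bits.
Huffman merges: 21/250+117/1000→201/1000; 189/1000+201/1000→39/100; 277/1000+333/1000→61/100; 39/100+61/100→1. L = 2201/1000 ≈ 2.2010.
Efficiency = H/L = 2.1579/2.2010 = 98.0%.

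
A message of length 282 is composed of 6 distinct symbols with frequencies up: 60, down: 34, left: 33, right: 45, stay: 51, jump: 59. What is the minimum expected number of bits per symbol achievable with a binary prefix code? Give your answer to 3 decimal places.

Probabilities are the counts divided by 282.
Repeatedly combine the two least-probable nodes; the expected code length is the sum of the merged weights.
merge 11/94 + 17/141 → 67/282
merge 15/94 + 17/94 → 16/47
merge 59/282 + 10/47 → 119/282
merge 67/282 + 16/47 → 163/282
merge 119/282 + 163/282 → 1
L = 67/282 + 16/47 + 119/282 + 163/282 + 1 = 727/282 ≈ 2.578 bits/symbol.

2.578 bits/symbol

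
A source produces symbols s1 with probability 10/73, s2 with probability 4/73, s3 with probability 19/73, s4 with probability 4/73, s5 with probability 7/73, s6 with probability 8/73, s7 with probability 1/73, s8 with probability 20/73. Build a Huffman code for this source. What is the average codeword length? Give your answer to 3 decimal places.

Repeatedly combine the two least-probable nodes; the expected code length is the sum of the merged weights.
merge 1/73 + 4/73 → 5/73
merge 4/73 + 5/73 → 9/73
merge 7/73 + 8/73 → 15/73
merge 9/73 + 10/73 → 19/73
merge 15/73 + 19/73 → 34/73
merge 19/73 + 20/73 → 39/73
merge 34/73 + 39/73 → 1
L = 5/73 + 9/73 + 15/73 + 19/73 + 34/73 + 39/73 + 1 = 194/73 ≈ 2.658 bits/symbol.

2.658 bits/symbol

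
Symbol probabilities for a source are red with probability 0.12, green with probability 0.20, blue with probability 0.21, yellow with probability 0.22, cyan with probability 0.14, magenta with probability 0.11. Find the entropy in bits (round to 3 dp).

2.532 bits

H = −Σ pᵢ log₂ pᵢ.
−0.12·log₂(0.12) = 0.3671
−0.20·log₂(0.20) = 0.4644
−0.21·log₂(0.21) = 0.4728
−0.22·log₂(0.22) = 0.4806
−0.14·log₂(0.14) = 0.3971
−0.11·log₂(0.11) = 0.3503
Sum ≈ 2.5322 → 2.532 bits.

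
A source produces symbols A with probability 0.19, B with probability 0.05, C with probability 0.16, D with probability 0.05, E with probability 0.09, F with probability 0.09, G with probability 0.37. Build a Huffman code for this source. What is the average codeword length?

2.54 bits/symbol

Repeatedly combine the two least-probable nodes; the expected code length is the sum of the merged weights.
merge 1/20 + 1/20 → 1/10
merge 9/100 + 9/100 → 9/50
merge 1/10 + 4/25 → 13/50
merge 9/50 + 19/100 → 37/100
merge 13/50 + 37/100 → 63/100
merge 37/100 + 63/100 → 1
L = 1/10 + 9/50 + 13/50 + 37/100 + 63/100 + 1 = 127/50 = 2.54 bits/symbol.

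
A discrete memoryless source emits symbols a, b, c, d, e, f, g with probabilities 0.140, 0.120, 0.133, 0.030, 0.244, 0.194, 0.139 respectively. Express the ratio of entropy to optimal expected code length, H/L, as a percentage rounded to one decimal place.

Entropy H = −Σ p log₂ p ≈ 2.6543 bits.
Huffman merges: 3/100+3/25→3/20; 133/1000+139/1000→34/125; 7/50+3/20→29/100; 97/500+61/250→219/500; 34/125+29/100→281/500; 219/500+281/500→1. L = 339/125 ≈ 2.7120.
Efficiency = H/L = 2.6543/2.7120 = 97.9%.

97.9%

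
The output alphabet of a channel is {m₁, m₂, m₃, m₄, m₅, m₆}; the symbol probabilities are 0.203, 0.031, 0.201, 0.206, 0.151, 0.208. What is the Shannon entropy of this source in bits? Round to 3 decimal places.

H = −Σ pᵢ log₂ pᵢ.
−0.203·log₂(0.203) = 0.4670
−0.031·log₂(0.031) = 0.1554
−0.201·log₂(0.201) = 0.4653
−0.206·log₂(0.206) = 0.4695
−0.151·log₂(0.151) = 0.4118
−0.208·log₂(0.208) = 0.4712
Sum ≈ 2.4402 → 2.440 bits.

2.440 bits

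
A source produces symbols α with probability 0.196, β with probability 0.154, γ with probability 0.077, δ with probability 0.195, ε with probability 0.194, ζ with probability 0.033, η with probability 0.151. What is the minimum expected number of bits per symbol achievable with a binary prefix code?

2.719 bits/symbol

Repeatedly combine the two least-probable nodes; the expected code length is the sum of the merged weights.
merge 33/1000 + 77/1000 → 11/100
merge 11/100 + 151/1000 → 261/1000
merge 77/500 + 97/500 → 87/250
merge 39/200 + 49/250 → 391/1000
merge 261/1000 + 87/250 → 609/1000
merge 391/1000 + 609/1000 → 1
L = 11/100 + 261/1000 + 87/250 + 391/1000 + 609/1000 + 1 = 2719/1000 = 2.719 bits/symbol.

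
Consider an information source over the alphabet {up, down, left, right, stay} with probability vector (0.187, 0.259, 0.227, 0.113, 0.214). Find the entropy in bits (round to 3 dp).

2.274 bits

H = −Σ pᵢ log₂ pᵢ.
−0.187·log₂(0.187) = 0.4523
−0.259·log₂(0.259) = 0.5048
−0.227·log₂(0.227) = 0.4856
−0.113·log₂(0.113) = 0.3555
−0.214·log₂(0.214) = 0.4760
Sum ≈ 2.2742 → 2.274 bits.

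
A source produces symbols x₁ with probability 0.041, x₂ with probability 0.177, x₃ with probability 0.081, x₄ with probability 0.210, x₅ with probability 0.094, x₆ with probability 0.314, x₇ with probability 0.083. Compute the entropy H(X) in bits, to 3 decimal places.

H = −Σ pᵢ log₂ pᵢ.
−0.041·log₂(0.041) = 0.1889
−0.177·log₂(0.177) = 0.4422
−0.081·log₂(0.081) = 0.2937
−0.210·log₂(0.210) = 0.4728
−0.094·log₂(0.094) = 0.3207
−0.314·log₂(0.314) = 0.5247
−0.083·log₂(0.083) = 0.2980
Sum ≈ 2.5411 → 2.541 bits.

2.541 bits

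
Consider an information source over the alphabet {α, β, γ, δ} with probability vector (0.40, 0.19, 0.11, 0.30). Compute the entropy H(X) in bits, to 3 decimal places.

H = −Σ pᵢ log₂ pᵢ.
−0.40·log₂(0.40) = 0.5288
−0.19·log₂(0.19) = 0.4552
−0.11·log₂(0.11) = 0.3503
−0.30·log₂(0.30) = 0.5211
Sum ≈ 1.8554 → 1.855 bits.

1.855 bits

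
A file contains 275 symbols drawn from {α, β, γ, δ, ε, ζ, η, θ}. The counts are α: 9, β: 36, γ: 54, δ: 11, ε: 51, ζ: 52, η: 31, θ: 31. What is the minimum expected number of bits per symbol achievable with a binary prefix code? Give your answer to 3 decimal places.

2.873 bits/symbol

Probabilities are the counts divided by 275.
Repeatedly combine the two least-probable nodes; the expected code length is the sum of the merged weights.
merge 9/275 + 1/25 → 4/55
merge 4/55 + 31/275 → 51/275
merge 31/275 + 36/275 → 67/275
merge 51/275 + 51/275 → 102/275
merge 52/275 + 54/275 → 106/275
merge 67/275 + 102/275 → 169/275
merge 106/275 + 169/275 → 1
L = 4/55 + 51/275 + 67/275 + 102/275 + 106/275 + 169/275 + 1 = 158/55 ≈ 2.873 bits/symbol.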